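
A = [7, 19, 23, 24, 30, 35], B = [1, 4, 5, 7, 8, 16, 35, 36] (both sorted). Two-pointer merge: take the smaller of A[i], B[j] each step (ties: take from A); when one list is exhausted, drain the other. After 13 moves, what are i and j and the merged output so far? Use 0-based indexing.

i=0 j=0: A[i]=7>B[j]=1 take 1, j++
i=0 j=1: A[i]=7>B[j]=4 take 4, j++
i=0 j=2: A[i]=7>B[j]=5 take 5, j++
i=0 j=3: A[i]=7<=B[j]=7 take 7, i++
i=1 j=3: A[i]=19>B[j]=7 take 7, j++
i=1 j=4: A[i]=19>B[j]=8 take 8, j++
i=1 j=5: A[i]=19>B[j]=16 take 16, j++
i=1 j=6: A[i]=19<=B[j]=35 take 19, i++
i=2 j=6: A[i]=23<=B[j]=35 take 23, i++
i=3 j=6: A[i]=24<=B[j]=35 take 24, i++
i=4 j=6: A[i]=30<=B[j]=35 take 30, i++
i=5 j=6: A[i]=35<=B[j]=35 take 35, i++
i=6 j=6: A done, take B[j]=35, j++

i=6, j=7, merged so far=[1, 4, 5, 7, 7, 8, 16, 19, 23, 24, 30, 35, 35]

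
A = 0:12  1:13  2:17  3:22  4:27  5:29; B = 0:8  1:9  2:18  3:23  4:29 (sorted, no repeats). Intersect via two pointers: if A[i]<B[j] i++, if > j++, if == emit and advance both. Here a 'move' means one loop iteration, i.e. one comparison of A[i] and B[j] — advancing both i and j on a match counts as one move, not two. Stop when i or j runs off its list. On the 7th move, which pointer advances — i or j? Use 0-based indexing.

[i=0,j=0] 12>8 → j++
[i=0,j=1] 12>9 → j++
[i=0,j=2] 12<18 → i++
[i=1,j=2] 13<18 → i++
[i=2,j=2] 17<18 → i++
[i=3,j=2] 22>18 → j++
[i=3,j=3] 22<23 → i++

i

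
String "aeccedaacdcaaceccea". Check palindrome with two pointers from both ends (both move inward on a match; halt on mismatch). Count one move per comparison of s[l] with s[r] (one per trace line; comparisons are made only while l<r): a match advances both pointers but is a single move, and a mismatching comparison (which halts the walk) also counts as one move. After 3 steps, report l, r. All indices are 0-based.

[0,18] 'a'=='a' → l++,r--
[1,17] 'e'=='e' → l++,r--
[2,16] 'c'=='c' → l++,r--

l=3, r=15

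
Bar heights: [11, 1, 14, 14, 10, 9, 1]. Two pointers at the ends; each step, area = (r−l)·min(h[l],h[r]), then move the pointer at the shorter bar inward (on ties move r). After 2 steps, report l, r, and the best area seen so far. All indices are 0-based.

l=0 r=6: min(11,1)*6=6 best=6 *, r--
l=0 r=5: min(11,9)*5=45 best=45 *, r--

l=0, r=4, best area=45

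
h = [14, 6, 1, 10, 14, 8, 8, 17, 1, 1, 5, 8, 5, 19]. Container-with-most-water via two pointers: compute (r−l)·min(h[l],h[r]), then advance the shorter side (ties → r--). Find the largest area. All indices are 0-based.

max area = 182

l=0 r=13: min(14,19)*13=182 best=182 *, l++
l=1 r=13: min(6,19)*12=72 best=182, l++
l=2 r=13: min(1,19)*11=11 best=182, l++
l=3 r=13: min(10,19)*10=100 best=182, l++
l=4 r=13: min(14,19)*9=126 best=182, l++
l=5 r=13: min(8,19)*8=64 best=182, l++
l=6 r=13: min(8,19)*7=56 best=182, l++
l=7 r=13: min(17,19)*6=102 best=182, l++
l=8 r=13: min(1,19)*5=5 best=182, l++
l=9 r=13: min(1,19)*4=4 best=182, l++
l=10 r=13: min(5,19)*3=15 best=182, l++
l=11 r=13: min(8,19)*2=16 best=182, l++
l=12 r=13: min(5,19)*1=5 best=182, l++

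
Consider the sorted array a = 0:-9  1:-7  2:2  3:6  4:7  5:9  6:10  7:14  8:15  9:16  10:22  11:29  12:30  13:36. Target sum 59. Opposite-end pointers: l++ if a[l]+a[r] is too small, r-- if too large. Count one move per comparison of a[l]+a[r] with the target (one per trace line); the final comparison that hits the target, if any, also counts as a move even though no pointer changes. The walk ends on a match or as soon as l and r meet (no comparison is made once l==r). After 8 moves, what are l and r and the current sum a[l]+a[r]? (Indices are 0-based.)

l=8, r=13, sum=51

l=0 r=13: -9+36=27 <59, l++
l=1 r=13: -7+36=29 <59, l++
l=2 r=13: 2+36=38 <59, l++
l=3 r=13: 6+36=42 <59, l++
l=4 r=13: 7+36=43 <59, l++
l=5 r=13: 9+36=45 <59, l++
l=6 r=13: 10+36=46 <59, l++
l=7 r=13: 14+36=50 <59, l++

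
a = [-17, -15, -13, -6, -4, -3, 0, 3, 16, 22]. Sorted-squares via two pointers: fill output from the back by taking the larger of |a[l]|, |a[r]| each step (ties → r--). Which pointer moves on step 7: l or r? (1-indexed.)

l=1 r=10: |-17|<=|22| out[10]=484, r--
l=1 r=9: |-17|>|16| out[9]=289, l++
l=2 r=9: |-15|<=|16| out[8]=256, r--
l=2 r=8: |-15|>|3| out[7]=225, l++
l=3 r=8: |-13|>|3| out[6]=169, l++
l=4 r=8: |-6|>|3| out[5]=36, l++
l=5 r=8: |-4|>|3| out[4]=16, l++

l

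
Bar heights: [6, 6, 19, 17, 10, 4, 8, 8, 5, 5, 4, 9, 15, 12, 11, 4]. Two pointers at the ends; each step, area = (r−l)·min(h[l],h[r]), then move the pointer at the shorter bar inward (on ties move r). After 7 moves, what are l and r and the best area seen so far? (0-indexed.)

l=0 r=15: min(6,4)*15=60 best=60 *, r--
l=0 r=14: min(6,11)*14=84 best=84 *, l++
l=1 r=14: min(6,11)*13=78 best=84, l++
l=2 r=14: min(19,11)*12=132 best=132 *, r--
l=2 r=13: min(19,12)*11=132 best=132, r--
l=2 r=12: min(19,15)*10=150 best=150 *, r--
l=2 r=11: min(19,9)*9=81 best=150, r--

l=2, r=10, best area=150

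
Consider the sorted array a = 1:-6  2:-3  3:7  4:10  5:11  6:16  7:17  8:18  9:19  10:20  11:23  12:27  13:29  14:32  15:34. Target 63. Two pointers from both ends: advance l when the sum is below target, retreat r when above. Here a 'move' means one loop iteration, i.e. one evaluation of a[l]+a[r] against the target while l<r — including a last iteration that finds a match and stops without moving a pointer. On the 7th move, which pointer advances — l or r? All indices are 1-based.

l

l=1 r=15: -6+34=28 <63, l++
l=2 r=15: -3+34=31 <63, l++
l=3 r=15: 7+34=41 <63, l++
l=4 r=15: 10+34=44 <63, l++
l=5 r=15: 11+34=45 <63, l++
l=6 r=15: 16+34=50 <63, l++
l=7 r=15: 17+34=51 <63, l++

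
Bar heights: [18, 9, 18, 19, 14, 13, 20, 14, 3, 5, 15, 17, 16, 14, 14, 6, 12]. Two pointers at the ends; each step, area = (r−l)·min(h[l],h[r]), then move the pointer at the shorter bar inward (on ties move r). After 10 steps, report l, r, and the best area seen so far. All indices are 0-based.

[0,16] min(18,12)*16=192 best=192 * → r--
[0,15] min(18,6)*15=90 best=192 → r--
[0,14] min(18,14)*14=196 best=196 * → r--
[0,13] min(18,14)*13=182 best=196 → r--
[0,12] min(18,16)*12=192 best=196 → r--
[0,11] min(18,17)*11=187 best=196 → r--
[0,10] min(18,15)*10=150 best=196 → r--
[0,9] min(18,5)*9=45 best=196 → r--
[0,8] min(18,3)*8=24 best=196 → r--
[0,7] min(18,14)*7=98 best=196 → r--

l=0, r=6, best area=196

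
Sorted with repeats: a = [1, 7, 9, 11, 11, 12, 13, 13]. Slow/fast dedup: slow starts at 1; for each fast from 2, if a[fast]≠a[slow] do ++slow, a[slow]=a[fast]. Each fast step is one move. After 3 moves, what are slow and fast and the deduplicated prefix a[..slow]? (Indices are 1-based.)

slow=1 fast=2: a[fast]=7≠a[slow]=1 write a[2]=7, slow++,fast++
slow=2 fast=3: a[fast]=9≠a[slow]=7 write a[3]=9, slow++,fast++
slow=3 fast=4: a[fast]=11≠a[slow]=9 write a[4]=11, slow++,fast++

slow=4, fast=5, prefix=[1, 7, 9, 11]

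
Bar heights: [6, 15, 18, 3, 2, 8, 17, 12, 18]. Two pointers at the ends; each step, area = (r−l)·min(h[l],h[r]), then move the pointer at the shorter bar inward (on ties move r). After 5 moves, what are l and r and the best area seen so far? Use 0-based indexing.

l=0 r=8: min(6,18)*8=48 best=48 *, l++
l=1 r=8: min(15,18)*7=105 best=105 *, l++
l=2 r=8: min(18,18)*6=108 best=108 *, r--
l=2 r=7: min(18,12)*5=60 best=108, r--
l=2 r=6: min(18,17)*4=68 best=108, r--

l=2, r=5, best area=108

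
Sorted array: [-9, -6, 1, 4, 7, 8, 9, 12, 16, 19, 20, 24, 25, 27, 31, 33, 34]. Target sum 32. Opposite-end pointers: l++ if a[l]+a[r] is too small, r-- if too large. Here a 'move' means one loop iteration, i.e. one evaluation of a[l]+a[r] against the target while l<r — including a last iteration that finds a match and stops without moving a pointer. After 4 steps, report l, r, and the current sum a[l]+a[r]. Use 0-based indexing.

l=2, r=14, sum=32

[0,16] -9+34=25 <32 → l++
[1,16] -6+34=28 <32 → l++
[2,16] 1+34=35 >32 → r--
[2,15] 1+33=34 >32 → r--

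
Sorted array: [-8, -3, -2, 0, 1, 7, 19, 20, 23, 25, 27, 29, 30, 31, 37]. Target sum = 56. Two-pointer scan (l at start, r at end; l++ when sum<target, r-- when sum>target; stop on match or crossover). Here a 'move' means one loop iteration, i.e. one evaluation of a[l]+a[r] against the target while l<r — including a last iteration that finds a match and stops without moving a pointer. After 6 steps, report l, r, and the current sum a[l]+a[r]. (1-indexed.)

l=1 r=15: -8+37=29 <56, l++
l=2 r=15: -3+37=34 <56, l++
l=3 r=15: -2+37=35 <56, l++
l=4 r=15: 0+37=37 <56, l++
l=5 r=15: 1+37=38 <56, l++
l=6 r=15: 7+37=44 <56, l++

l=7, r=15, sum=56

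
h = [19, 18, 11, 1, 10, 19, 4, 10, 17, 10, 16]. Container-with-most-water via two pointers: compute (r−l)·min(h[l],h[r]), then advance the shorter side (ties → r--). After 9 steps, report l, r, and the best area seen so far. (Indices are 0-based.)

l=0, r=1, best area=160

[0,10] min(19,16)*10=160 best=160 * → r--
[0,9] min(19,10)*9=90 best=160 → r--
[0,8] min(19,17)*8=136 best=160 → r--
[0,7] min(19,10)*7=70 best=160 → r--
[0,6] min(19,4)*6=24 best=160 → r--
[0,5] min(19,19)*5=95 best=160 → r--
[0,4] min(19,10)*4=40 best=160 → r--
[0,3] min(19,1)*3=3 best=160 → r--
[0,2] min(19,11)*2=22 best=160 → r--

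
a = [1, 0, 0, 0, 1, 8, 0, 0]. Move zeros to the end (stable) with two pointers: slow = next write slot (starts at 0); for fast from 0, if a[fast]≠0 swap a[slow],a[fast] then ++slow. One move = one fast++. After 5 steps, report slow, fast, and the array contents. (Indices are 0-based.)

slow=2, fast=5, a=[1, 1, 0, 0, 0, 8, 0, 0]

(s=0,f=0) a[fast]=1≠0 swap→a[0]=1 → slow++,fast++
(s=1,f=1) a[fast]=0 → fast++
(s=1,f=2) a[fast]=0 → fast++
(s=1,f=3) a[fast]=0 → fast++
(s=1,f=4) a[fast]=1≠0 swap→a[1]=1 → slow++,fast++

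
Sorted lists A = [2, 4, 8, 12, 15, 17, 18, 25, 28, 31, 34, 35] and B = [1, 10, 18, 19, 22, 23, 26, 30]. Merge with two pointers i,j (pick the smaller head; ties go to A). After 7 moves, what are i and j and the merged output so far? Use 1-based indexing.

i=1 j=1: A[i]=2>B[j]=1 take 1, j++
i=1 j=2: A[i]=2<=B[j]=10 take 2, i++
i=2 j=2: A[i]=4<=B[j]=10 take 4, i++
i=3 j=2: A[i]=8<=B[j]=10 take 8, i++
i=4 j=2: A[i]=12>B[j]=10 take 10, j++
i=4 j=3: A[i]=12<=B[j]=18 take 12, i++
i=5 j=3: A[i]=15<=B[j]=18 take 15, i++

i=6, j=3, merged so far=[1, 2, 4, 8, 10, 12, 15]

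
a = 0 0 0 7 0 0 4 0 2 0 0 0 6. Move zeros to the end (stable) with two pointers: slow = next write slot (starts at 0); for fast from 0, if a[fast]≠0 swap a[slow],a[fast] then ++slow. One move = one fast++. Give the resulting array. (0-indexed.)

(s=0,f=0) a[fast]=0 → fast++
(s=0,f=1) a[fast]=0 → fast++
(s=0,f=2) a[fast]=0 → fast++
(s=0,f=3) a[fast]=7≠0 swap→a[0]=7 → slow++,fast++
(s=1,f=4) a[fast]=0 → fast++
(s=1,f=5) a[fast]=0 → fast++
(s=1,f=6) a[fast]=4≠0 swap→a[1]=4 → slow++,fast++
(s=2,f=7) a[fast]=0 → fast++
(s=2,f=8) a[fast]=2≠0 swap→a[2]=2 → slow++,fast++
(s=3,f=9) a[fast]=0 → fast++
(s=3,f=10) a[fast]=0 → fast++
(s=3,f=11) a[fast]=0 → fast++
(s=3,f=12) a[fast]=6≠0 swap→a[3]=6 → slow++,fast++

[7, 4, 2, 6, 0, 0, 0, 0, 0, 0, 0, 0, 0]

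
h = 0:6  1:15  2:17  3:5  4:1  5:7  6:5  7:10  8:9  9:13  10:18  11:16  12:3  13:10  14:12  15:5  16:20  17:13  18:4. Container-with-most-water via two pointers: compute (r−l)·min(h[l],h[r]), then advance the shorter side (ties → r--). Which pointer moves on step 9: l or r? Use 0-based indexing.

[0,18] min(6,4)*18=72 best=72 * → r--
[0,17] min(6,13)*17=102 best=102 * → l++
[1,17] min(15,13)*16=208 best=208 * → r--
[1,16] min(15,20)*15=225 best=225 * → l++
[2,16] min(17,20)*14=238 best=238 * → l++
[3,16] min(5,20)*13=65 best=238 → l++
[4,16] min(1,20)*12=12 best=238 → l++
[5,16] min(7,20)*11=77 best=238 → l++
[6,16] min(5,20)*10=50 best=238 → l++

l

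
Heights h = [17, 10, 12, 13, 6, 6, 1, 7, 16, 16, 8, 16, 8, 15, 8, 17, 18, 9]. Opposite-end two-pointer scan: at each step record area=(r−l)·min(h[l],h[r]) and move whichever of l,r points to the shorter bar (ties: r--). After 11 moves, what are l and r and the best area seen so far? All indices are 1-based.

[1,18] min(17,9)*17=153 best=153 * → r--
[1,17] min(17,18)*16=272 best=272 * → l++
[2,17] min(10,18)*15=150 best=272 → l++
[3,17] min(12,18)*14=168 best=272 → l++
[4,17] min(13,18)*13=169 best=272 → l++
[5,17] min(6,18)*12=72 best=272 → l++
[6,17] min(6,18)*11=66 best=272 → l++
[7,17] min(1,18)*10=10 best=272 → l++
[8,17] min(7,18)*9=63 best=272 → l++
[9,17] min(16,18)*8=128 best=272 → l++
[10,17] min(16,18)*7=112 best=272 → l++

l=11, r=17, best area=272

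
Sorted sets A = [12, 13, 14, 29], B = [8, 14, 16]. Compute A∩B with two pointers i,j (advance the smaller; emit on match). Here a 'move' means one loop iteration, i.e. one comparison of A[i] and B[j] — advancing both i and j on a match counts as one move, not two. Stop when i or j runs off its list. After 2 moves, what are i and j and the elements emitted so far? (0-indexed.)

i=0 j=0: 12>8, j++
i=0 j=1: 12<14, i++

i=1, j=1, emitted=[]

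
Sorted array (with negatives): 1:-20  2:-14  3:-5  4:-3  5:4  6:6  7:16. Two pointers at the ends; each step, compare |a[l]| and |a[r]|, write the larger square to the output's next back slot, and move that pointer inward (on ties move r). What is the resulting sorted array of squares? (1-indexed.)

[1,7] |-20|>|16| out[7]=400 → l++
[2,7] |-14|<=|16| out[6]=256 → r--
[2,6] |-14|>|6| out[5]=196 → l++
[3,6] |-5|<=|6| out[4]=36 → r--
[3,5] |-5|>|4| out[3]=25 → l++
[4,5] |-3|<=|4| out[2]=16 → r--
[4,4] |-3|<=|-3| out[1]=9 → r--

[9, 16, 25, 36, 196, 256, 400]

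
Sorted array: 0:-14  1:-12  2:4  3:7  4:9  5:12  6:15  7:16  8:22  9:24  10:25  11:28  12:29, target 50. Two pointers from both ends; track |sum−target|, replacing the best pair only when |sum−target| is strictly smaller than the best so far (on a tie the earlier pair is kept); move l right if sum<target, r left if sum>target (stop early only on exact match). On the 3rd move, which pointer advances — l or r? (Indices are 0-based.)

l

[0,12] -14+29=15 d=35 * → l++
[1,12] -12+29=17 d=33 * → l++
[2,12] 4+29=33 d=17 * → l++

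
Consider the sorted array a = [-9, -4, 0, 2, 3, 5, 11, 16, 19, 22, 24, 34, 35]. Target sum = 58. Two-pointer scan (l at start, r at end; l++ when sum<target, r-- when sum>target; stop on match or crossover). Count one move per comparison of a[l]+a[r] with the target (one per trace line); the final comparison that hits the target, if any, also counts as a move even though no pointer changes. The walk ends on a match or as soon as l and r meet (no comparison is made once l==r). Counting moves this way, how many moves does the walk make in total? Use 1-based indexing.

[1,13] -9+35=26 <58 → l++
[2,13] -4+35=31 <58 → l++
[3,13] 0+35=35 <58 → l++
[4,13] 2+35=37 <58 → l++
[5,13] 3+35=38 <58 → l++
[6,13] 5+35=40 <58 → l++
[7,13] 11+35=46 <58 → l++
[8,13] 16+35=51 <58 → l++
[9,13] 19+35=54 <58 → l++
[10,13] 22+35=57 <58 → l++
[11,13] 24+35=59 >58 → r--
[11,12] 24+34=58 → found

12 moves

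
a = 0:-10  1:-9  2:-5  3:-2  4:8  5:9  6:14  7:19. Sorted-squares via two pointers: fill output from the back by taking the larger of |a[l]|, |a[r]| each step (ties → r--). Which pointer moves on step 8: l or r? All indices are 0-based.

[0,7] |-10|<=|19| out[7]=361 → r--
[0,6] |-10|<=|14| out[6]=196 → r--
[0,5] |-10|>|9| out[5]=100 → l++
[1,5] |-9|<=|9| out[4]=81 → r--
[1,4] |-9|>|8| out[3]=81 → l++
[2,4] |-5|<=|8| out[2]=64 → r--
[2,3] |-5|>|-2| out[1]=25 → l++
[3,3] |-2|<=|-2| out[0]=4 → r--

r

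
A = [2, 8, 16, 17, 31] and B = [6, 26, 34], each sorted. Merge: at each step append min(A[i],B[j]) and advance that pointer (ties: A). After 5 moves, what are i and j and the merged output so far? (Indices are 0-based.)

i=4, j=1, merged so far=[2, 6, 8, 16, 17]

[i=0,j=0] A[i]=2<=B[j]=6 take 2 → i++
[i=1,j=0] A[i]=8>B[j]=6 take 6 → j++
[i=1,j=1] A[i]=8<=B[j]=26 take 8 → i++
[i=2,j=1] A[i]=16<=B[j]=26 take 16 → i++
[i=3,j=1] A[i]=17<=B[j]=26 take 17 → i++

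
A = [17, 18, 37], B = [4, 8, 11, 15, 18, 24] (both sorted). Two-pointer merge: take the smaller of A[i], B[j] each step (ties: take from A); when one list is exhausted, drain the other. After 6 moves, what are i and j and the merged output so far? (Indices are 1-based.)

[i=1,j=1] A[i]=17>B[j]=4 take 4 → j++
[i=1,j=2] A[i]=17>B[j]=8 take 8 → j++
[i=1,j=3] A[i]=17>B[j]=11 take 11 → j++
[i=1,j=4] A[i]=17>B[j]=15 take 15 → j++
[i=1,j=5] A[i]=17<=B[j]=18 take 17 → i++
[i=2,j=5] A[i]=18<=B[j]=18 take 18 → i++

i=3, j=5, merged so far=[4, 8, 11, 15, 17, 18]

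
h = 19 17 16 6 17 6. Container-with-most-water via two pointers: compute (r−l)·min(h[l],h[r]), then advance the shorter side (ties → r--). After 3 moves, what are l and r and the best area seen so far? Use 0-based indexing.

[0,5] min(19,6)*5=30 best=30 * → r--
[0,4] min(19,17)*4=68 best=68 * → r--
[0,3] min(19,6)*3=18 best=68 → r--

l=0, r=2, best area=68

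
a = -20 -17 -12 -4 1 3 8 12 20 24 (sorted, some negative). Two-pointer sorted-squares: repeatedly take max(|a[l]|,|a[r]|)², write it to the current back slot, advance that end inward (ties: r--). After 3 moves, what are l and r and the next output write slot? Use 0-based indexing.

l=1, r=7, next write slot=6

l=0 r=9: |-20|<=|24| out[9]=576, r--
l=0 r=8: |-20|<=|20| out[8]=400, r--
l=0 r=7: |-20|>|12| out[7]=400, l++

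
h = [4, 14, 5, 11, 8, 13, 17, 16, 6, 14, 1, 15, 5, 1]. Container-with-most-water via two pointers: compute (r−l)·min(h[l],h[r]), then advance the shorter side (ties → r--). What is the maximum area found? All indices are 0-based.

max area = 140

[0,13] min(4,1)*13=13 best=13 * → r--
[0,12] min(4,5)*12=48 best=48 * → l++
[1,12] min(14,5)*11=55 best=55 * → r--
[1,11] min(14,15)*10=140 best=140 * → l++
[2,11] min(5,15)*9=45 best=140 → l++
[3,11] min(11,15)*8=88 best=140 → l++
[4,11] min(8,15)*7=56 best=140 → l++
[5,11] min(13,15)*6=78 best=140 → l++
[6,11] min(17,15)*5=75 best=140 → r--
[6,10] min(17,1)*4=4 best=140 → r--
[6,9] min(17,14)*3=42 best=140 → r--
[6,8] min(17,6)*2=12 best=140 → r--
[6,7] min(17,16)*1=16 best=140 → r--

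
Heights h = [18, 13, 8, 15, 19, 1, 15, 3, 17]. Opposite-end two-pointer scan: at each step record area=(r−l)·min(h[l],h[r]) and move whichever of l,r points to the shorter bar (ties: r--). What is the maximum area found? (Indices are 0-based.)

[0,8] min(18,17)*8=136 best=136 * → r--
[0,7] min(18,3)*7=21 best=136 → r--
[0,6] min(18,15)*6=90 best=136 → r--
[0,5] min(18,1)*5=5 best=136 → r--
[0,4] min(18,19)*4=72 best=136 → l++
[1,4] min(13,19)*3=39 best=136 → l++
[2,4] min(8,19)*2=16 best=136 → l++
[3,4] min(15,19)*1=15 best=136 → l++

max area = 136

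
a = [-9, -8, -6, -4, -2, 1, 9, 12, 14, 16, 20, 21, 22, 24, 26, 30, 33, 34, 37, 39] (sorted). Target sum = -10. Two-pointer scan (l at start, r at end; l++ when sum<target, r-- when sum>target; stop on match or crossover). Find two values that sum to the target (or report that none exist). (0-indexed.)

(-8, -2)

l=0 r=19: -9+39=30 >-10, r--
l=0 r=18: -9+37=28 >-10, r--
l=0 r=17: -9+34=25 >-10, r--
l=0 r=16: -9+33=24 >-10, r--
l=0 r=15: -9+30=21 >-10, r--
l=0 r=14: -9+26=17 >-10, r--
l=0 r=13: -9+24=15 >-10, r--
l=0 r=12: -9+22=13 >-10, r--
l=0 r=11: -9+21=12 >-10, r--
l=0 r=10: -9+20=11 >-10, r--
l=0 r=9: -9+16=7 >-10, r--
l=0 r=8: -9+14=5 >-10, r--
l=0 r=7: -9+12=3 >-10, r--
l=0 r=6: -9+9=0 >-10, r--
l=0 r=5: -9+1=-8 >-10, r--
l=0 r=4: -9+-2=-11 <-10, l++
l=1 r=4: -8+-2=-10, found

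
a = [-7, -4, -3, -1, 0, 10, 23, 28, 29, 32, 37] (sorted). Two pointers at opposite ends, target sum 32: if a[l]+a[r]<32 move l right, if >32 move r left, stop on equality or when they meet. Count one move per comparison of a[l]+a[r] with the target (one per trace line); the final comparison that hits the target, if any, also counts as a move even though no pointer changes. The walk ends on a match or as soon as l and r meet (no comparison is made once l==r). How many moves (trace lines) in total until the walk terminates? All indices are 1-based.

6 moves

l=1 r=11: -7+37=30 <32, l++
l=2 r=11: -4+37=33 >32, r--
l=2 r=10: -4+32=28 <32, l++
l=3 r=10: -3+32=29 <32, l++
l=4 r=10: -1+32=31 <32, l++
l=5 r=10: 0+32=32, found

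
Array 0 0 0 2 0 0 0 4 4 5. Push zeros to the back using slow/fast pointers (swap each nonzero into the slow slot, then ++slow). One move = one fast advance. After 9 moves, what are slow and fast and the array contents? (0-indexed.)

slow=0 fast=0: a[fast]=0, fast++
slow=0 fast=1: a[fast]=0, fast++
slow=0 fast=2: a[fast]=0, fast++
slow=0 fast=3: a[fast]=2≠0 swap→a[0]=2, slow++,fast++
slow=1 fast=4: a[fast]=0, fast++
slow=1 fast=5: a[fast]=0, fast++
slow=1 fast=6: a[fast]=0, fast++
slow=1 fast=7: a[fast]=4≠0 swap→a[1]=4, slow++,fast++
slow=2 fast=8: a[fast]=4≠0 swap→a[2]=4, slow++,fast++

slow=3, fast=9, a=[2, 4, 4, 0, 0, 0, 0, 0, 0, 5]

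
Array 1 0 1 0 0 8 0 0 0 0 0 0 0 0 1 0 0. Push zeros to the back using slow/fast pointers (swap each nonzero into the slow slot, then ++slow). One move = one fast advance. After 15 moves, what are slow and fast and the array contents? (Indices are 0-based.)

(s=0,f=0) a[fast]=1≠0 swap→a[0]=1 → slow++,fast++
(s=1,f=1) a[fast]=0 → fast++
(s=1,f=2) a[fast]=1≠0 swap→a[1]=1 → slow++,fast++
(s=2,f=3) a[fast]=0 → fast++
(s=2,f=4) a[fast]=0 → fast++
(s=2,f=5) a[fast]=8≠0 swap→a[2]=8 → slow++,fast++
(s=3,f=6) a[fast]=0 → fast++
(s=3,f=7) a[fast]=0 → fast++
(s=3,f=8) a[fast]=0 → fast++
(s=3,f=9) a[fast]=0 → fast++
(s=3,f=10) a[fast]=0 → fast++
(s=3,f=11) a[fast]=0 → fast++
(s=3,f=12) a[fast]=0 → fast++
(s=3,f=13) a[fast]=0 → fast++
(s=3,f=14) a[fast]=1≠0 swap→a[3]=1 → slow++,fast++

slow=4, fast=15, a=[1, 1, 8, 1, 0, 0, 0, 0, 0, 0, 0, 0, 0, 0, 0, 0, 0]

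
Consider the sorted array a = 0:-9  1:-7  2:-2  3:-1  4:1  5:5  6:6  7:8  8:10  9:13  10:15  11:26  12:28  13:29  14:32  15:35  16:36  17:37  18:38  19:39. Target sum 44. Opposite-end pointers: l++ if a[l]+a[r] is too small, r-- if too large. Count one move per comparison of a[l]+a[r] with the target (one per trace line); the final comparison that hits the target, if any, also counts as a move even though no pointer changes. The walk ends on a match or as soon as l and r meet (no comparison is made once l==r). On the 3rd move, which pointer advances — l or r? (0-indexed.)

l=0 r=19: -9+39=30 <44, l++
l=1 r=19: -7+39=32 <44, l++
l=2 r=19: -2+39=37 <44, l++

l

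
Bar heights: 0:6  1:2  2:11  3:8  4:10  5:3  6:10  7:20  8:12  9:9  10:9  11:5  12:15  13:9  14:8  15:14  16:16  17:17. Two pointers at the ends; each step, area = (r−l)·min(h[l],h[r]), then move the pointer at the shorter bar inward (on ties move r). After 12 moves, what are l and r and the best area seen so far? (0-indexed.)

l=0 r=17: min(6,17)*17=102 best=102 *, l++
l=1 r=17: min(2,17)*16=32 best=102, l++
l=2 r=17: min(11,17)*15=165 best=165 *, l++
l=3 r=17: min(8,17)*14=112 best=165, l++
l=4 r=17: min(10,17)*13=130 best=165, l++
l=5 r=17: min(3,17)*12=36 best=165, l++
l=6 r=17: min(10,17)*11=110 best=165, l++
l=7 r=17: min(20,17)*10=170 best=170 *, r--
l=7 r=16: min(20,16)*9=144 best=170, r--
l=7 r=15: min(20,14)*8=112 best=170, r--
l=7 r=14: min(20,8)*7=56 best=170, r--
l=7 r=13: min(20,9)*6=54 best=170, r--

l=7, r=12, best area=170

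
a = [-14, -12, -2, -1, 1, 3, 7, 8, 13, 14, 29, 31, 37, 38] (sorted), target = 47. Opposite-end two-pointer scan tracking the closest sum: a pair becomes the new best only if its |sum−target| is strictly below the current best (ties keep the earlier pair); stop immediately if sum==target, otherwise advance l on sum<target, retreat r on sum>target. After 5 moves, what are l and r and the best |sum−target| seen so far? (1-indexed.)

l=6, r=14, best |Δ|=8

[1,14] -14+38=24 d=23 * → l++
[2,14] -12+38=26 d=21 * → l++
[3,14] -2+38=36 d=11 * → l++
[4,14] -1+38=37 d=10 * → l++
[5,14] 1+38=39 d=8 * → l++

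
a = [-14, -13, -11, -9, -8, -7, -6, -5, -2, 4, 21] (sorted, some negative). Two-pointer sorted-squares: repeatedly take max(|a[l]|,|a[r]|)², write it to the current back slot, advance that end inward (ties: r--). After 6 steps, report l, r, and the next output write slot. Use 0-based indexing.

l=5, r=9, next write slot=4

[0,10] |-14|<=|21| out[10]=441 → r--
[0,9] |-14|>|4| out[9]=196 → l++
[1,9] |-13|>|4| out[8]=169 → l++
[2,9] |-11|>|4| out[7]=121 → l++
[3,9] |-9|>|4| out[6]=81 → l++
[4,9] |-8|>|4| out[5]=64 → l++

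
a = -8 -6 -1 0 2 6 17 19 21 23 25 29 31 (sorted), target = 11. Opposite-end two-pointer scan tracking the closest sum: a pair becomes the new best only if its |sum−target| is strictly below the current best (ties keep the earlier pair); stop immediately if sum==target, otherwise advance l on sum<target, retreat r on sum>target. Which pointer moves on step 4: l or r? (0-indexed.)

l=0 r=12: -8+31=23 d=12 *, r--
l=0 r=11: -8+29=21 d=10 *, r--
l=0 r=10: -8+25=17 d=6 *, r--
l=0 r=9: -8+23=15 d=4 *, r--

r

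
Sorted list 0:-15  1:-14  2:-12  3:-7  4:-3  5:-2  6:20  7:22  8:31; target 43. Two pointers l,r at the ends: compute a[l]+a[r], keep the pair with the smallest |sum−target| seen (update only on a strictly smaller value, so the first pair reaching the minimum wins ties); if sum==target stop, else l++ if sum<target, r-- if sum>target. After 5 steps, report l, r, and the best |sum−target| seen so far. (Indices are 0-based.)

l=0 r=8: -15+31=16 d=27 *, l++
l=1 r=8: -14+31=17 d=26 *, l++
l=2 r=8: -12+31=19 d=24 *, l++
l=3 r=8: -7+31=24 d=19 *, l++
l=4 r=8: -3+31=28 d=15 *, l++

l=5, r=8, best |Δ|=15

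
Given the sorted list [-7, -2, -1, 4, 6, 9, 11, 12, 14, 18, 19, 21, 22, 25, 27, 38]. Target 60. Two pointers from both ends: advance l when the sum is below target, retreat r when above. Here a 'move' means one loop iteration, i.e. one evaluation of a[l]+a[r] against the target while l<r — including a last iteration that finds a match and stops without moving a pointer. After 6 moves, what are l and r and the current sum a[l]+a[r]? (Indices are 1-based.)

l=7, r=16, sum=49

l=1 r=16: -7+38=31 <60, l++
l=2 r=16: -2+38=36 <60, l++
l=3 r=16: -1+38=37 <60, l++
l=4 r=16: 4+38=42 <60, l++
l=5 r=16: 6+38=44 <60, l++
l=6 r=16: 9+38=47 <60, l++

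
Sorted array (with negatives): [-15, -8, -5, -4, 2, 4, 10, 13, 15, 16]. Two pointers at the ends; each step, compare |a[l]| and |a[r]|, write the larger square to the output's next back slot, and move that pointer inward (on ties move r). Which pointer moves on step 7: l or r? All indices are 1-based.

[1,10] |-15|<=|16| out[10]=256 → r--
[1,9] |-15|<=|15| out[9]=225 → r--
[1,8] |-15|>|13| out[8]=225 → l++
[2,8] |-8|<=|13| out[7]=169 → r--
[2,7] |-8|<=|10| out[6]=100 → r--
[2,6] |-8|>|4| out[5]=64 → l++
[3,6] |-5|>|4| out[4]=25 → l++

l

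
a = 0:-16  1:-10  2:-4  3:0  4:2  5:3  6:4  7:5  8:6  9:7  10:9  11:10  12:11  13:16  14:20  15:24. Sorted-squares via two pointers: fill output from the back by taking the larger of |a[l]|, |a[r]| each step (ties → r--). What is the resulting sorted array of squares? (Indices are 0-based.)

[0, 4, 9, 16, 16, 25, 36, 49, 81, 100, 100, 121, 256, 256, 400, 576]

[0,15] |-16|<=|24| out[15]=576 → r--
[0,14] |-16|<=|20| out[14]=400 → r--
[0,13] |-16|<=|16| out[13]=256 → r--
[0,12] |-16|>|11| out[12]=256 → l++
[1,12] |-10|<=|11| out[11]=121 → r--
[1,11] |-10|<=|10| out[10]=100 → r--
[1,10] |-10|>|9| out[9]=100 → l++
[2,10] |-4|<=|9| out[8]=81 → r--
[2,9] |-4|<=|7| out[7]=49 → r--
[2,8] |-4|<=|6| out[6]=36 → r--
[2,7] |-4|<=|5| out[5]=25 → r--
[2,6] |-4|<=|4| out[4]=16 → r--
[2,5] |-4|>|3| out[3]=16 → l++
[3,5] |0|<=|3| out[2]=9 → r--
[3,4] |0|<=|2| out[1]=4 → r--
[3,3] |0|<=|0| out[0]=0 → r--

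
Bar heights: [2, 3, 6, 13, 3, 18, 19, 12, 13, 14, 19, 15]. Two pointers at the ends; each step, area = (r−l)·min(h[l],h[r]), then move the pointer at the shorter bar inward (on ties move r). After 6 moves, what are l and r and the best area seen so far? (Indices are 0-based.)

l=0 r=11: min(2,15)*11=22 best=22 *, l++
l=1 r=11: min(3,15)*10=30 best=30 *, l++
l=2 r=11: min(6,15)*9=54 best=54 *, l++
l=3 r=11: min(13,15)*8=104 best=104 *, l++
l=4 r=11: min(3,15)*7=21 best=104, l++
l=5 r=11: min(18,15)*6=90 best=104, r--

l=5, r=10, best area=104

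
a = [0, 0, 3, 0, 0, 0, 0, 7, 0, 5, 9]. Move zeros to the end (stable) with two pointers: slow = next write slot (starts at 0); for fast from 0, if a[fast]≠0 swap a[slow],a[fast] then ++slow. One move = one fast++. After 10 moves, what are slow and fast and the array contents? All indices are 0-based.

(s=0,f=0) a[fast]=0 → fast++
(s=0,f=1) a[fast]=0 → fast++
(s=0,f=2) a[fast]=3≠0 swap→a[0]=3 → slow++,fast++
(s=1,f=3) a[fast]=0 → fast++
(s=1,f=4) a[fast]=0 → fast++
(s=1,f=5) a[fast]=0 → fast++
(s=1,f=6) a[fast]=0 → fast++
(s=1,f=7) a[fast]=7≠0 swap→a[1]=7 → slow++,fast++
(s=2,f=8) a[fast]=0 → fast++
(s=2,f=9) a[fast]=5≠0 swap→a[2]=5 → slow++,fast++

slow=3, fast=10, a=[3, 7, 5, 0, 0, 0, 0, 0, 0, 0, 9]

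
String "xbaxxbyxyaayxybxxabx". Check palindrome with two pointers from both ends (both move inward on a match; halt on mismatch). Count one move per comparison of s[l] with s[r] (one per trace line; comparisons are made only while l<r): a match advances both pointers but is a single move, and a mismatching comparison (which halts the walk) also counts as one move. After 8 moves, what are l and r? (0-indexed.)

l=8, r=11

[0,19] 'x'=='x' → l++,r--
[1,18] 'b'=='b' → l++,r--
[2,17] 'a'=='a' → l++,r--
[3,16] 'x'=='x' → l++,r--
[4,15] 'x'=='x' → l++,r--
[5,14] 'b'=='b' → l++,r--
[6,13] 'y'=='y' → l++,r--
[7,12] 'x'=='x' → l++,r--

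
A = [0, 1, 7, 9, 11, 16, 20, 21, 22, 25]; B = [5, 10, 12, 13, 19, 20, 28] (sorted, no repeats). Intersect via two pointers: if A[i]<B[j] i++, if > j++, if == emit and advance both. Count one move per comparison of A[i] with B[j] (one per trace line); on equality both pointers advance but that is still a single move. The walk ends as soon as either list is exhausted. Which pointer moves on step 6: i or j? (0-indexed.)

j

i=0 j=0: 0<5, i++
i=1 j=0: 1<5, i++
i=2 j=0: 7>5, j++
i=2 j=1: 7<10, i++
i=3 j=1: 9<10, i++
i=4 j=1: 11>10, j++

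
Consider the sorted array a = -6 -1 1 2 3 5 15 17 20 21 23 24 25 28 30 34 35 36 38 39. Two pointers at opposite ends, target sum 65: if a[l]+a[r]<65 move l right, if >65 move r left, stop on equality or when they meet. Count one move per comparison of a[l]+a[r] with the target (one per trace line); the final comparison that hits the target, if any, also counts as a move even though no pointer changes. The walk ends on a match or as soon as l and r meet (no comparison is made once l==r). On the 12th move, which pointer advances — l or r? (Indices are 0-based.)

l=0 r=19: -6+39=33 <65, l++
l=1 r=19: -1+39=38 <65, l++
l=2 r=19: 1+39=40 <65, l++
l=3 r=19: 2+39=41 <65, l++
l=4 r=19: 3+39=42 <65, l++
l=5 r=19: 5+39=44 <65, l++
l=6 r=19: 15+39=54 <65, l++
l=7 r=19: 17+39=56 <65, l++
l=8 r=19: 20+39=59 <65, l++
l=9 r=19: 21+39=60 <65, l++
l=10 r=19: 23+39=62 <65, l++
l=11 r=19: 24+39=63 <65, l++

l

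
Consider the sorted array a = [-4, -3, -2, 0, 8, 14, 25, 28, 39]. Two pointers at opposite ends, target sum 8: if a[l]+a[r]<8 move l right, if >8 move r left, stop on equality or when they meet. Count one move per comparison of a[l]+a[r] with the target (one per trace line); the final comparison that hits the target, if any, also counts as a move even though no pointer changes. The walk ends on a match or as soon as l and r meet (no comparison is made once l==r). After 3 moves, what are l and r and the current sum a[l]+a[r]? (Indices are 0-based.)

l=0 r=8: -4+39=35 >8, r--
l=0 r=7: -4+28=24 >8, r--
l=0 r=6: -4+25=21 >8, r--

l=0, r=5, sum=10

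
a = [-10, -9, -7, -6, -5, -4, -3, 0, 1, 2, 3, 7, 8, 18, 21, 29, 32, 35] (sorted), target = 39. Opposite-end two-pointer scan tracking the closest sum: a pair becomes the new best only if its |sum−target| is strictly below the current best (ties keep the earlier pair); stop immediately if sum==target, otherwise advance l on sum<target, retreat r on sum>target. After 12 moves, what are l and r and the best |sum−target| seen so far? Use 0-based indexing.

l=0 r=17: -10+35=25 d=14 *, l++
l=1 r=17: -9+35=26 d=13 *, l++
l=2 r=17: -7+35=28 d=11 *, l++
l=3 r=17: -6+35=29 d=10 *, l++
l=4 r=17: -5+35=30 d=9 *, l++
l=5 r=17: -4+35=31 d=8 *, l++
l=6 r=17: -3+35=32 d=7 *, l++
l=7 r=17: 0+35=35 d=4 *, l++
l=8 r=17: 1+35=36 d=3 *, l++
l=9 r=17: 2+35=37 d=2 *, l++
l=10 r=17: 3+35=38 d=1 *, l++
l=11 r=17: 7+35=42 d=3, r--

l=11, r=16, best |Δ|=1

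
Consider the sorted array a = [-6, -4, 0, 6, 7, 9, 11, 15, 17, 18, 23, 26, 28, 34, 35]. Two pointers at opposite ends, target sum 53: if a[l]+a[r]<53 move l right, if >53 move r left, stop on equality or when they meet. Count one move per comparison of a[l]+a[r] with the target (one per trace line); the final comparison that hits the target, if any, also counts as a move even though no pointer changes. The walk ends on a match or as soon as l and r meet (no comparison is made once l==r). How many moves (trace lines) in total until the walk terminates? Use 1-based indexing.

[1,15] -6+35=29 <53 → l++
[2,15] -4+35=31 <53 → l++
[3,15] 0+35=35 <53 → l++
[4,15] 6+35=41 <53 → l++
[5,15] 7+35=42 <53 → l++
[6,15] 9+35=44 <53 → l++
[7,15] 11+35=46 <53 → l++
[8,15] 15+35=50 <53 → l++
[9,15] 17+35=52 <53 → l++
[10,15] 18+35=53 → found

10 moves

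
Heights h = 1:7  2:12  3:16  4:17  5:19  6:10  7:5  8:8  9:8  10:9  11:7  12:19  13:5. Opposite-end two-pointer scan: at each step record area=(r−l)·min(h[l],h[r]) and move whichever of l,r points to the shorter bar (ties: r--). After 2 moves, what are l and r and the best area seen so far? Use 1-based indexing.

l=1 r=13: min(7,5)*12=60 best=60 *, r--
l=1 r=12: min(7,19)*11=77 best=77 *, l++

l=2, r=12, best area=77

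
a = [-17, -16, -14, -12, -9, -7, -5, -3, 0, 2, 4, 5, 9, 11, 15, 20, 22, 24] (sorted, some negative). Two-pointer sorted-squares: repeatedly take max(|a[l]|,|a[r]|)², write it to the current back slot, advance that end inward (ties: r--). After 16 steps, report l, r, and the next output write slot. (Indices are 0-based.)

l=8, r=9, next write slot=1

l=0 r=17: |-17|<=|24| out[17]=576, r--
l=0 r=16: |-17|<=|22| out[16]=484, r--
l=0 r=15: |-17|<=|20| out[15]=400, r--
l=0 r=14: |-17|>|15| out[14]=289, l++
l=1 r=14: |-16|>|15| out[13]=256, l++
l=2 r=14: |-14|<=|15| out[12]=225, r--
l=2 r=13: |-14|>|11| out[11]=196, l++
l=3 r=13: |-12|>|11| out[10]=144, l++
l=4 r=13: |-9|<=|11| out[9]=121, r--
l=4 r=12: |-9|<=|9| out[8]=81, r--
l=4 r=11: |-9|>|5| out[7]=81, l++
l=5 r=11: |-7|>|5| out[6]=49, l++
l=6 r=11: |-5|<=|5| out[5]=25, r--
l=6 r=10: |-5|>|4| out[4]=25, l++
l=7 r=10: |-3|<=|4| out[3]=16, r--
l=7 r=9: |-3|>|2| out[2]=9, l++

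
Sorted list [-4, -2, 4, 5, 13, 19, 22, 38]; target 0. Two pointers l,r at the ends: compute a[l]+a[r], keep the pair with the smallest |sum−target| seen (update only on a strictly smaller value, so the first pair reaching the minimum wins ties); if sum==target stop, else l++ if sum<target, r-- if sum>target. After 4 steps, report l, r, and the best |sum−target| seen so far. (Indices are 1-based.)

l=1, r=4, best |Δ|=9

l=1 r=8: -4+38=34 d=34 *, r--
l=1 r=7: -4+22=18 d=18 *, r--
l=1 r=6: -4+19=15 d=15 *, r--
l=1 r=5: -4+13=9 d=9 *, r--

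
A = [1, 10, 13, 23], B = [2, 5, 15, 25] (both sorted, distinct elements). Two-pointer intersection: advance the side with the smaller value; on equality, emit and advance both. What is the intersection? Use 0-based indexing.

intersection = []

i=0 j=0: 1<2, i++
i=1 j=0: 10>2, j++
i=1 j=1: 10>5, j++
i=1 j=2: 10<15, i++
i=2 j=2: 13<15, i++
i=3 j=2: 23>15, j++
i=3 j=3: 23<25, i++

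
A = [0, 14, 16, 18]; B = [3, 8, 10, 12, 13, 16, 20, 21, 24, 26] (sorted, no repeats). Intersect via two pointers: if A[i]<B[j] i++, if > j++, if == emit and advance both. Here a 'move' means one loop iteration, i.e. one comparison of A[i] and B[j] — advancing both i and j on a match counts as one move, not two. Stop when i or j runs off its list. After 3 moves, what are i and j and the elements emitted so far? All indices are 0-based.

i=1, j=2, emitted=[]

[i=0,j=0] 0<3 → i++
[i=1,j=0] 14>3 → j++
[i=1,j=1] 14>8 → j++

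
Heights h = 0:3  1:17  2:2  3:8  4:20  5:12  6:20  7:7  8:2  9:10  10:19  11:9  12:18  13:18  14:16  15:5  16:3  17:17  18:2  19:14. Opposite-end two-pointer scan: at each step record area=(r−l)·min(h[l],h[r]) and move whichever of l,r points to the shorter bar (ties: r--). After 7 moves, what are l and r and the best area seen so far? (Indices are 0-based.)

l=1, r=13, best area=272

l=0 r=19: min(3,14)*19=57 best=57 *, l++
l=1 r=19: min(17,14)*18=252 best=252 *, r--
l=1 r=18: min(17,2)*17=34 best=252, r--
l=1 r=17: min(17,17)*16=272 best=272 *, r--
l=1 r=16: min(17,3)*15=45 best=272, r--
l=1 r=15: min(17,5)*14=70 best=272, r--
l=1 r=14: min(17,16)*13=208 best=272, r--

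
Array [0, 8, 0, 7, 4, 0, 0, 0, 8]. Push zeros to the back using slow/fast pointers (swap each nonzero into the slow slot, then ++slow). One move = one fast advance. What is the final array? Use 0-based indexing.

[8, 7, 4, 8, 0, 0, 0, 0, 0]

(s=0,f=0) a[fast]=0 → fast++
(s=0,f=1) a[fast]=8≠0 swap→a[0]=8 → slow++,fast++
(s=1,f=2) a[fast]=0 → fast++
(s=1,f=3) a[fast]=7≠0 swap→a[1]=7 → slow++,fast++
(s=2,f=4) a[fast]=4≠0 swap→a[2]=4 → slow++,fast++
(s=3,f=5) a[fast]=0 → fast++
(s=3,f=6) a[fast]=0 → fast++
(s=3,f=7) a[fast]=0 → fast++
(s=3,f=8) a[fast]=8≠0 swap→a[3]=8 → slow++,fast++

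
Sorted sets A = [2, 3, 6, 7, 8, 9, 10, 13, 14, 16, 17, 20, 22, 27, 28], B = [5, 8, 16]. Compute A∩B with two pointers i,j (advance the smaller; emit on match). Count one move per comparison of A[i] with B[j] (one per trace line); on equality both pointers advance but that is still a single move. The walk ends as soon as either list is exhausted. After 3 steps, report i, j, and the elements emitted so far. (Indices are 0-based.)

i=0 j=0: 2<5, i++
i=1 j=0: 3<5, i++
i=2 j=0: 6>5, j++

i=2, j=1, emitted=[]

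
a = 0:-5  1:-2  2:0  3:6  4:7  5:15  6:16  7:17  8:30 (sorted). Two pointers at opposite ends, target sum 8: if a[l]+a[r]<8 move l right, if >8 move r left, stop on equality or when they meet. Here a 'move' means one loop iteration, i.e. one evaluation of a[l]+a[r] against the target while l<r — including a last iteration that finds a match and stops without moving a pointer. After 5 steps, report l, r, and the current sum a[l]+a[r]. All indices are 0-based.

[0,8] -5+30=25 >8 → r--
[0,7] -5+17=12 >8 → r--
[0,6] -5+16=11 >8 → r--
[0,5] -5+15=10 >8 → r--
[0,4] -5+7=2 <8 → l++

l=1, r=4, sum=5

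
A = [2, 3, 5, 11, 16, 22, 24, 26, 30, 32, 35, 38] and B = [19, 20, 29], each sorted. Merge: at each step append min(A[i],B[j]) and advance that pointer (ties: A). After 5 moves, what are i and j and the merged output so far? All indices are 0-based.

i=5, j=0, merged so far=[2, 3, 5, 11, 16]

i=0 j=0: A[i]=2<=B[j]=19 take 2, i++
i=1 j=0: A[i]=3<=B[j]=19 take 3, i++
i=2 j=0: A[i]=5<=B[j]=19 take 5, i++
i=3 j=0: A[i]=11<=B[j]=19 take 11, i++
i=4 j=0: A[i]=16<=B[j]=19 take 16, i++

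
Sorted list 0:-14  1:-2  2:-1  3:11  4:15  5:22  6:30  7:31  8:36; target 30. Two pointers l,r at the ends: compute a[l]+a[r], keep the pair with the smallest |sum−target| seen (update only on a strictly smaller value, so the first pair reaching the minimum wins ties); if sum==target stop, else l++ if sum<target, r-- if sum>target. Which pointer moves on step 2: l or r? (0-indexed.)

[0,8] -14+36=22 d=8 * → l++
[1,8] -2+36=34 d=4 * → r--

r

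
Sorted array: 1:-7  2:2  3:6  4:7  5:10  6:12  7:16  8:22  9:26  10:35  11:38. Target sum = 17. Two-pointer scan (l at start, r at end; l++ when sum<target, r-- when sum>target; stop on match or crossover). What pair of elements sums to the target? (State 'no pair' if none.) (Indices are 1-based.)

l=1 r=11: -7+38=31 >17, r--
l=1 r=10: -7+35=28 >17, r--
l=1 r=9: -7+26=19 >17, r--
l=1 r=8: -7+22=15 <17, l++
l=2 r=8: 2+22=24 >17, r--
l=2 r=7: 2+16=18 >17, r--
l=2 r=6: 2+12=14 <17, l++
l=3 r=6: 6+12=18 >17, r--
l=3 r=5: 6+10=16 <17, l++
l=4 r=5: 7+10=17, found

(7, 10)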